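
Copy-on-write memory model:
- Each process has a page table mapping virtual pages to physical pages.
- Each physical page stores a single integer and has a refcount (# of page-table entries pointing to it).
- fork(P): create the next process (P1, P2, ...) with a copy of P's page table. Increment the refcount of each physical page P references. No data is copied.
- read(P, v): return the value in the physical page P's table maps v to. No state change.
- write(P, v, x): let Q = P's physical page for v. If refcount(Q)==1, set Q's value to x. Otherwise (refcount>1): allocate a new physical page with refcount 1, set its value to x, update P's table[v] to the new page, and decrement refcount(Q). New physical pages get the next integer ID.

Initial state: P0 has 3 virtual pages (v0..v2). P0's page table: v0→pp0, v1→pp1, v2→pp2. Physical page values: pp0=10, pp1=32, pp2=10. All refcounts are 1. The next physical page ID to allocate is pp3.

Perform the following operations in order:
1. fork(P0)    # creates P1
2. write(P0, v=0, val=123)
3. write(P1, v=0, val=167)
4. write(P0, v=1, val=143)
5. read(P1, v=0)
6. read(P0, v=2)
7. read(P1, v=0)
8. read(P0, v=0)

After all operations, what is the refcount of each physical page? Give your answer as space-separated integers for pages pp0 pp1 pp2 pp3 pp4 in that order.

Op 1: fork(P0) -> P1. 3 ppages; refcounts: pp0:2 pp1:2 pp2:2
Op 2: write(P0, v0, 123). refcount(pp0)=2>1 -> COPY to pp3. 4 ppages; refcounts: pp0:1 pp1:2 pp2:2 pp3:1
Op 3: write(P1, v0, 167). refcount(pp0)=1 -> write in place. 4 ppages; refcounts: pp0:1 pp1:2 pp2:2 pp3:1
Op 4: write(P0, v1, 143). refcount(pp1)=2>1 -> COPY to pp4. 5 ppages; refcounts: pp0:1 pp1:1 pp2:2 pp3:1 pp4:1
Op 5: read(P1, v0) -> 167. No state change.
Op 6: read(P0, v2) -> 10. No state change.
Op 7: read(P1, v0) -> 167. No state change.
Op 8: read(P0, v0) -> 123. No state change.

Answer: 1 1 2 1 1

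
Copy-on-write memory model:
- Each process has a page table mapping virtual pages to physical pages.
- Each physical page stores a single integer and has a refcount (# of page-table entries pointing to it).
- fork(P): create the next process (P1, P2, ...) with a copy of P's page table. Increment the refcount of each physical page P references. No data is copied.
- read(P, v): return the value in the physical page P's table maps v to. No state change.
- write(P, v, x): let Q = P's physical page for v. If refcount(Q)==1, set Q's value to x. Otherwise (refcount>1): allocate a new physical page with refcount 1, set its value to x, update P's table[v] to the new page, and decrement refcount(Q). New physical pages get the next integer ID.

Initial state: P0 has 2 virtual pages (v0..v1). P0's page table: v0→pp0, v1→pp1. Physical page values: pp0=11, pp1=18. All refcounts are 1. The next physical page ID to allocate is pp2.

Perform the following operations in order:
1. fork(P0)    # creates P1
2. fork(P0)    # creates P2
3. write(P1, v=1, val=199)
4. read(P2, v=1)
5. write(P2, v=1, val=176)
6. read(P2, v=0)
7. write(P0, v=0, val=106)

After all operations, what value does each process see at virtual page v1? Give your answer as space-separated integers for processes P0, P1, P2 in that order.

Op 1: fork(P0) -> P1. 2 ppages; refcounts: pp0:2 pp1:2
Op 2: fork(P0) -> P2. 2 ppages; refcounts: pp0:3 pp1:3
Op 3: write(P1, v1, 199). refcount(pp1)=3>1 -> COPY to pp2. 3 ppages; refcounts: pp0:3 pp1:2 pp2:1
Op 4: read(P2, v1) -> 18. No state change.
Op 5: write(P2, v1, 176). refcount(pp1)=2>1 -> COPY to pp3. 4 ppages; refcounts: pp0:3 pp1:1 pp2:1 pp3:1
Op 6: read(P2, v0) -> 11. No state change.
Op 7: write(P0, v0, 106). refcount(pp0)=3>1 -> COPY to pp4. 5 ppages; refcounts: pp0:2 pp1:1 pp2:1 pp3:1 pp4:1
P0: v1 -> pp1 = 18
P1: v1 -> pp2 = 199
P2: v1 -> pp3 = 176

Answer: 18 199 176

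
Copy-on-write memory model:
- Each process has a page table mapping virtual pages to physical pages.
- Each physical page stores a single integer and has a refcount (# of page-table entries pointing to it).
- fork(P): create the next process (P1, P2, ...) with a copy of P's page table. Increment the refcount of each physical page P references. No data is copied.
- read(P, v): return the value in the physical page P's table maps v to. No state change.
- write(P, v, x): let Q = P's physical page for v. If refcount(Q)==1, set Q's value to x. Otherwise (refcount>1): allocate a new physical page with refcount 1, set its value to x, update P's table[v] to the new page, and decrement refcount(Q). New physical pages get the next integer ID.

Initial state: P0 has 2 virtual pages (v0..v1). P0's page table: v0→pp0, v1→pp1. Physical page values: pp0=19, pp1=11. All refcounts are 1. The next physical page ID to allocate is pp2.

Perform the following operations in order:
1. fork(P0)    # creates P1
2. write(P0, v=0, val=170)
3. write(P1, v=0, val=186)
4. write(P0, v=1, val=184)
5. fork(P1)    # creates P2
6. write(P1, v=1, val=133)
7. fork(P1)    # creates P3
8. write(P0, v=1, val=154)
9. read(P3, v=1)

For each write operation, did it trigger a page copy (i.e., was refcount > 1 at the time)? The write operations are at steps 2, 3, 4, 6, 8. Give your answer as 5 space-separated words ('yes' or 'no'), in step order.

Op 1: fork(P0) -> P1. 2 ppages; refcounts: pp0:2 pp1:2
Op 2: write(P0, v0, 170). refcount(pp0)=2>1 -> COPY to pp2. 3 ppages; refcounts: pp0:1 pp1:2 pp2:1
Op 3: write(P1, v0, 186). refcount(pp0)=1 -> write in place. 3 ppages; refcounts: pp0:1 pp1:2 pp2:1
Op 4: write(P0, v1, 184). refcount(pp1)=2>1 -> COPY to pp3. 4 ppages; refcounts: pp0:1 pp1:1 pp2:1 pp3:1
Op 5: fork(P1) -> P2. 4 ppages; refcounts: pp0:2 pp1:2 pp2:1 pp3:1
Op 6: write(P1, v1, 133). refcount(pp1)=2>1 -> COPY to pp4. 5 ppages; refcounts: pp0:2 pp1:1 pp2:1 pp3:1 pp4:1
Op 7: fork(P1) -> P3. 5 ppages; refcounts: pp0:3 pp1:1 pp2:1 pp3:1 pp4:2
Op 8: write(P0, v1, 154). refcount(pp3)=1 -> write in place. 5 ppages; refcounts: pp0:3 pp1:1 pp2:1 pp3:1 pp4:2
Op 9: read(P3, v1) -> 133. No state change.

yes no yes yes no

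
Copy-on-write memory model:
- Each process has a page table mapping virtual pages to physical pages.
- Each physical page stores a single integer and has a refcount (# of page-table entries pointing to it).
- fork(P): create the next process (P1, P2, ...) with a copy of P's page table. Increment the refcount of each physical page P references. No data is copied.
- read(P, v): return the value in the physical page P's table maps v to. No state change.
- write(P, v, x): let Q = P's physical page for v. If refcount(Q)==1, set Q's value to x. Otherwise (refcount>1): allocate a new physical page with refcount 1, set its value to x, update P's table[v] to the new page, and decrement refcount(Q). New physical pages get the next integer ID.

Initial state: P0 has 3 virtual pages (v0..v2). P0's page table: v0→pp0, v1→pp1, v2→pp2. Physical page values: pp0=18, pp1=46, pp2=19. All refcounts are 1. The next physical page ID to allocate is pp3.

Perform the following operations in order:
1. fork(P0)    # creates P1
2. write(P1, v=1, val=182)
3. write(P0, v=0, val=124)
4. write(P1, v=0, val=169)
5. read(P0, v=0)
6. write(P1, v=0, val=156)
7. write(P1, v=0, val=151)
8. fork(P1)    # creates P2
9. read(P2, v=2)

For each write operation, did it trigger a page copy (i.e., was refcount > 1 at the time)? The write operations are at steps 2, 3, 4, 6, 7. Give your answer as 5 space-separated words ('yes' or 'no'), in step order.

Op 1: fork(P0) -> P1. 3 ppages; refcounts: pp0:2 pp1:2 pp2:2
Op 2: write(P1, v1, 182). refcount(pp1)=2>1 -> COPY to pp3. 4 ppages; refcounts: pp0:2 pp1:1 pp2:2 pp3:1
Op 3: write(P0, v0, 124). refcount(pp0)=2>1 -> COPY to pp4. 5 ppages; refcounts: pp0:1 pp1:1 pp2:2 pp3:1 pp4:1
Op 4: write(P1, v0, 169). refcount(pp0)=1 -> write in place. 5 ppages; refcounts: pp0:1 pp1:1 pp2:2 pp3:1 pp4:1
Op 5: read(P0, v0) -> 124. No state change.
Op 6: write(P1, v0, 156). refcount(pp0)=1 -> write in place. 5 ppages; refcounts: pp0:1 pp1:1 pp2:2 pp3:1 pp4:1
Op 7: write(P1, v0, 151). refcount(pp0)=1 -> write in place. 5 ppages; refcounts: pp0:1 pp1:1 pp2:2 pp3:1 pp4:1
Op 8: fork(P1) -> P2. 5 ppages; refcounts: pp0:2 pp1:1 pp2:3 pp3:2 pp4:1
Op 9: read(P2, v2) -> 19. No state change.

yes yes no no no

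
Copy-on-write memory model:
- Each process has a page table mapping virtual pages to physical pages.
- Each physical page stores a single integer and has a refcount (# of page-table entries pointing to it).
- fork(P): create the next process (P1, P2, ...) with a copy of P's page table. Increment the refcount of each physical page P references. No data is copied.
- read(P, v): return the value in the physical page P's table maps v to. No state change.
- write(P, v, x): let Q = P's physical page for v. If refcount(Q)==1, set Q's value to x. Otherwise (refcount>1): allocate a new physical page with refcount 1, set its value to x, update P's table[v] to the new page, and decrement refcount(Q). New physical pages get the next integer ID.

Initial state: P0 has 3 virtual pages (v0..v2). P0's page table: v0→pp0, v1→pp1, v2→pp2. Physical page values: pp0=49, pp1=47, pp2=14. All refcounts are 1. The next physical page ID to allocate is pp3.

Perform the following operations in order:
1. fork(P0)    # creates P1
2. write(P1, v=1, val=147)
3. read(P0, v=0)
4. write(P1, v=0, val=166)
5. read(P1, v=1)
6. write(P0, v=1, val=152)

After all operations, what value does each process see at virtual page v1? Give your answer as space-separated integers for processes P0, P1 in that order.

Op 1: fork(P0) -> P1. 3 ppages; refcounts: pp0:2 pp1:2 pp2:2
Op 2: write(P1, v1, 147). refcount(pp1)=2>1 -> COPY to pp3. 4 ppages; refcounts: pp0:2 pp1:1 pp2:2 pp3:1
Op 3: read(P0, v0) -> 49. No state change.
Op 4: write(P1, v0, 166). refcount(pp0)=2>1 -> COPY to pp4. 5 ppages; refcounts: pp0:1 pp1:1 pp2:2 pp3:1 pp4:1
Op 5: read(P1, v1) -> 147. No state change.
Op 6: write(P0, v1, 152). refcount(pp1)=1 -> write in place. 5 ppages; refcounts: pp0:1 pp1:1 pp2:2 pp3:1 pp4:1
P0: v1 -> pp1 = 152
P1: v1 -> pp3 = 147

Answer: 152 147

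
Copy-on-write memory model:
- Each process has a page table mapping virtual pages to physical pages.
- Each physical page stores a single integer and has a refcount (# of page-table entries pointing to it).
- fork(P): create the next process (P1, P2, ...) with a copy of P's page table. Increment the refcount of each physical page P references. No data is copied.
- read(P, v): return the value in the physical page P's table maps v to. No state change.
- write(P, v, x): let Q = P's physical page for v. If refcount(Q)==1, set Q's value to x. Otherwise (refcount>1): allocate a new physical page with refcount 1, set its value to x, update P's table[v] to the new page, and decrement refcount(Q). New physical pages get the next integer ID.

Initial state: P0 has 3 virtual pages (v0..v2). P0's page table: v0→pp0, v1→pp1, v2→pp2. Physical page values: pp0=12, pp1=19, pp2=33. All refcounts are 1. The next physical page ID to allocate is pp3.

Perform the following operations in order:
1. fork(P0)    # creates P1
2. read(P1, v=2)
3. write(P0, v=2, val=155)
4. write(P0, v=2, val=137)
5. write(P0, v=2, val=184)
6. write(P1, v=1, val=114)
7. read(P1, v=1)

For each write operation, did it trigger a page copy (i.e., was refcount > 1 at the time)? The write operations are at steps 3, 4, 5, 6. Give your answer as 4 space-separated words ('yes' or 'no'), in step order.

Op 1: fork(P0) -> P1. 3 ppages; refcounts: pp0:2 pp1:2 pp2:2
Op 2: read(P1, v2) -> 33. No state change.
Op 3: write(P0, v2, 155). refcount(pp2)=2>1 -> COPY to pp3. 4 ppages; refcounts: pp0:2 pp1:2 pp2:1 pp3:1
Op 4: write(P0, v2, 137). refcount(pp3)=1 -> write in place. 4 ppages; refcounts: pp0:2 pp1:2 pp2:1 pp3:1
Op 5: write(P0, v2, 184). refcount(pp3)=1 -> write in place. 4 ppages; refcounts: pp0:2 pp1:2 pp2:1 pp3:1
Op 6: write(P1, v1, 114). refcount(pp1)=2>1 -> COPY to pp4. 5 ppages; refcounts: pp0:2 pp1:1 pp2:1 pp3:1 pp4:1
Op 7: read(P1, v1) -> 114. No state change.

yes no no yes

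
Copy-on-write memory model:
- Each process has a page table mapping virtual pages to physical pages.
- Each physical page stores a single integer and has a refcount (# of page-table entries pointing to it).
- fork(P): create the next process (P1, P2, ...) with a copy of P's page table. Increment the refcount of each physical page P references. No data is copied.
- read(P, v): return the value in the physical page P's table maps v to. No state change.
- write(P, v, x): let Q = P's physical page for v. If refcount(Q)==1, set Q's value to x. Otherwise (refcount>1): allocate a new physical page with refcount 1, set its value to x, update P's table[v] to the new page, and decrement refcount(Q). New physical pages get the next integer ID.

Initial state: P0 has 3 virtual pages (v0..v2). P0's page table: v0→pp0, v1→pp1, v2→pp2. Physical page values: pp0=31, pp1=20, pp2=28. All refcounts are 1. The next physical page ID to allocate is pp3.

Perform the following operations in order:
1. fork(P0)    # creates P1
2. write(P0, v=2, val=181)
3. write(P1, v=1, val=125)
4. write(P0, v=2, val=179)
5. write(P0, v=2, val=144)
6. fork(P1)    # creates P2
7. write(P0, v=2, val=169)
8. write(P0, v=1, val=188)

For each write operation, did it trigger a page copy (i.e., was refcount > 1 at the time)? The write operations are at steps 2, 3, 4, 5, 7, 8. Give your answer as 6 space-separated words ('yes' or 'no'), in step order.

Op 1: fork(P0) -> P1. 3 ppages; refcounts: pp0:2 pp1:2 pp2:2
Op 2: write(P0, v2, 181). refcount(pp2)=2>1 -> COPY to pp3. 4 ppages; refcounts: pp0:2 pp1:2 pp2:1 pp3:1
Op 3: write(P1, v1, 125). refcount(pp1)=2>1 -> COPY to pp4. 5 ppages; refcounts: pp0:2 pp1:1 pp2:1 pp3:1 pp4:1
Op 4: write(P0, v2, 179). refcount(pp3)=1 -> write in place. 5 ppages; refcounts: pp0:2 pp1:1 pp2:1 pp3:1 pp4:1
Op 5: write(P0, v2, 144). refcount(pp3)=1 -> write in place. 5 ppages; refcounts: pp0:2 pp1:1 pp2:1 pp3:1 pp4:1
Op 6: fork(P1) -> P2. 5 ppages; refcounts: pp0:3 pp1:1 pp2:2 pp3:1 pp4:2
Op 7: write(P0, v2, 169). refcount(pp3)=1 -> write in place. 5 ppages; refcounts: pp0:3 pp1:1 pp2:2 pp3:1 pp4:2
Op 8: write(P0, v1, 188). refcount(pp1)=1 -> write in place. 5 ppages; refcounts: pp0:3 pp1:1 pp2:2 pp3:1 pp4:2

yes yes no no no no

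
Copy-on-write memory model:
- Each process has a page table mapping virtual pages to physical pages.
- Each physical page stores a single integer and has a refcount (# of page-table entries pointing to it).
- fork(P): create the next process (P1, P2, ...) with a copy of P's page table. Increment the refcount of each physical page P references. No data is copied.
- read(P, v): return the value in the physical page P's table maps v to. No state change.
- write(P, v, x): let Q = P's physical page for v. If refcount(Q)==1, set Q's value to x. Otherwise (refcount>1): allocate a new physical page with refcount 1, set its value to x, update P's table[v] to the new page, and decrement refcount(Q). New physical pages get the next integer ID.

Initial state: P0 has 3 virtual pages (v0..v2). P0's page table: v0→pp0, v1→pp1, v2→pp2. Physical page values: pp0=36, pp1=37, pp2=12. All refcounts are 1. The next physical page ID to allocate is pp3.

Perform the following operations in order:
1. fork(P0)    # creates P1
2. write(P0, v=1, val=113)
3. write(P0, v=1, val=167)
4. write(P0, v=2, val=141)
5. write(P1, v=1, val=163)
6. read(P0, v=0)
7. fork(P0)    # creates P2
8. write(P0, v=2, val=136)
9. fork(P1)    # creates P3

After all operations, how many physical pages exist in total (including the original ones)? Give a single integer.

Op 1: fork(P0) -> P1. 3 ppages; refcounts: pp0:2 pp1:2 pp2:2
Op 2: write(P0, v1, 113). refcount(pp1)=2>1 -> COPY to pp3. 4 ppages; refcounts: pp0:2 pp1:1 pp2:2 pp3:1
Op 3: write(P0, v1, 167). refcount(pp3)=1 -> write in place. 4 ppages; refcounts: pp0:2 pp1:1 pp2:2 pp3:1
Op 4: write(P0, v2, 141). refcount(pp2)=2>1 -> COPY to pp4. 5 ppages; refcounts: pp0:2 pp1:1 pp2:1 pp3:1 pp4:1
Op 5: write(P1, v1, 163). refcount(pp1)=1 -> write in place. 5 ppages; refcounts: pp0:2 pp1:1 pp2:1 pp3:1 pp4:1
Op 6: read(P0, v0) -> 36. No state change.
Op 7: fork(P0) -> P2. 5 ppages; refcounts: pp0:3 pp1:1 pp2:1 pp3:2 pp4:2
Op 8: write(P0, v2, 136). refcount(pp4)=2>1 -> COPY to pp5. 6 ppages; refcounts: pp0:3 pp1:1 pp2:1 pp3:2 pp4:1 pp5:1
Op 9: fork(P1) -> P3. 6 ppages; refcounts: pp0:4 pp1:2 pp2:2 pp3:2 pp4:1 pp5:1

Answer: 6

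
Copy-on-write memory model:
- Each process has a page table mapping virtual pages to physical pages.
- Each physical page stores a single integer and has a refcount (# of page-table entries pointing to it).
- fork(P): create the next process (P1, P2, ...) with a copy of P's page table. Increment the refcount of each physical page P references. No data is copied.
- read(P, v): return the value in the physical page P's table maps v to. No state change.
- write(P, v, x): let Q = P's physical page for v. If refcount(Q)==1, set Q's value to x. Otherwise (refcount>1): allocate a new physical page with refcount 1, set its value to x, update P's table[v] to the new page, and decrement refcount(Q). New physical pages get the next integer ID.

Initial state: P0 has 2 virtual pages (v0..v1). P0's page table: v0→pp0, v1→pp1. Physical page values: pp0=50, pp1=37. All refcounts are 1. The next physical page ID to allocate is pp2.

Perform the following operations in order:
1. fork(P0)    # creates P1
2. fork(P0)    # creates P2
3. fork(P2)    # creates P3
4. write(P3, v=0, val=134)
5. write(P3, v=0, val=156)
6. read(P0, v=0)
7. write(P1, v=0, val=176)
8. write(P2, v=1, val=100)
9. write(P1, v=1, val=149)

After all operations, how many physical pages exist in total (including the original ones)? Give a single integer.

Answer: 6

Derivation:
Op 1: fork(P0) -> P1. 2 ppages; refcounts: pp0:2 pp1:2
Op 2: fork(P0) -> P2. 2 ppages; refcounts: pp0:3 pp1:3
Op 3: fork(P2) -> P3. 2 ppages; refcounts: pp0:4 pp1:4
Op 4: write(P3, v0, 134). refcount(pp0)=4>1 -> COPY to pp2. 3 ppages; refcounts: pp0:3 pp1:4 pp2:1
Op 5: write(P3, v0, 156). refcount(pp2)=1 -> write in place. 3 ppages; refcounts: pp0:3 pp1:4 pp2:1
Op 6: read(P0, v0) -> 50. No state change.
Op 7: write(P1, v0, 176). refcount(pp0)=3>1 -> COPY to pp3. 4 ppages; refcounts: pp0:2 pp1:4 pp2:1 pp3:1
Op 8: write(P2, v1, 100). refcount(pp1)=4>1 -> COPY to pp4. 5 ppages; refcounts: pp0:2 pp1:3 pp2:1 pp3:1 pp4:1
Op 9: write(P1, v1, 149). refcount(pp1)=3>1 -> COPY to pp5. 6 ppages; refcounts: pp0:2 pp1:2 pp2:1 pp3:1 pp4:1 pp5:1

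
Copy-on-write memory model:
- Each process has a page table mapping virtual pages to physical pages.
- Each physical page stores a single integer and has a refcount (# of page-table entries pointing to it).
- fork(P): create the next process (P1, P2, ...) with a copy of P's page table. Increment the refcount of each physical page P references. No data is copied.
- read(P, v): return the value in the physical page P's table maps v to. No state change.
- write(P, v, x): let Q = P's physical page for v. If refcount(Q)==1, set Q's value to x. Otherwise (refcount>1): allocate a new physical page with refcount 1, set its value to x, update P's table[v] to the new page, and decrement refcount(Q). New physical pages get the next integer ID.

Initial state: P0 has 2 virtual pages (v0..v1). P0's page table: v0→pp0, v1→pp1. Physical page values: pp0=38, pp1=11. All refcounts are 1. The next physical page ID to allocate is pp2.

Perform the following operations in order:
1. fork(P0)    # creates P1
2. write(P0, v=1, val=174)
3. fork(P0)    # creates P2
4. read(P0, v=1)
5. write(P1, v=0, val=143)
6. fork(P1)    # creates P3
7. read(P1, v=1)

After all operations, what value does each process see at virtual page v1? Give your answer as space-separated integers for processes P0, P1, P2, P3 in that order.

Op 1: fork(P0) -> P1. 2 ppages; refcounts: pp0:2 pp1:2
Op 2: write(P0, v1, 174). refcount(pp1)=2>1 -> COPY to pp2. 3 ppages; refcounts: pp0:2 pp1:1 pp2:1
Op 3: fork(P0) -> P2. 3 ppages; refcounts: pp0:3 pp1:1 pp2:2
Op 4: read(P0, v1) -> 174. No state change.
Op 5: write(P1, v0, 143). refcount(pp0)=3>1 -> COPY to pp3. 4 ppages; refcounts: pp0:2 pp1:1 pp2:2 pp3:1
Op 6: fork(P1) -> P3. 4 ppages; refcounts: pp0:2 pp1:2 pp2:2 pp3:2
Op 7: read(P1, v1) -> 11. No state change.
P0: v1 -> pp2 = 174
P1: v1 -> pp1 = 11
P2: v1 -> pp2 = 174
P3: v1 -> pp1 = 11

Answer: 174 11 174 11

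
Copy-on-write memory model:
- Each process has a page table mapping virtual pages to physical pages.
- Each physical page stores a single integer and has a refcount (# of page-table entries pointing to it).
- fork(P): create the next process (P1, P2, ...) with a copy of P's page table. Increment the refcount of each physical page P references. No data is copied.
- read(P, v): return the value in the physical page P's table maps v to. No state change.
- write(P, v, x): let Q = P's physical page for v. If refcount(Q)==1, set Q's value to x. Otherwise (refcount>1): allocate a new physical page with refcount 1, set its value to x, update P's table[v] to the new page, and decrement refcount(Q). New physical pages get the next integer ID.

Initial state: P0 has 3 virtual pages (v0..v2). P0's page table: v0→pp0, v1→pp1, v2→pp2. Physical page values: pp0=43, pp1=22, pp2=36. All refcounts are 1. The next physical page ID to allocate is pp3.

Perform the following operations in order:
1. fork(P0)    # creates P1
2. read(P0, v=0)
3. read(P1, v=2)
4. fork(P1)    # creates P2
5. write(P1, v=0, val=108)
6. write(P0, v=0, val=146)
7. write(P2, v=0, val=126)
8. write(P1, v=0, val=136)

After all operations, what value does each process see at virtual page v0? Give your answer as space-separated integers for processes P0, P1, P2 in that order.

Op 1: fork(P0) -> P1. 3 ppages; refcounts: pp0:2 pp1:2 pp2:2
Op 2: read(P0, v0) -> 43. No state change.
Op 3: read(P1, v2) -> 36. No state change.
Op 4: fork(P1) -> P2. 3 ppages; refcounts: pp0:3 pp1:3 pp2:3
Op 5: write(P1, v0, 108). refcount(pp0)=3>1 -> COPY to pp3. 4 ppages; refcounts: pp0:2 pp1:3 pp2:3 pp3:1
Op 6: write(P0, v0, 146). refcount(pp0)=2>1 -> COPY to pp4. 5 ppages; refcounts: pp0:1 pp1:3 pp2:3 pp3:1 pp4:1
Op 7: write(P2, v0, 126). refcount(pp0)=1 -> write in place. 5 ppages; refcounts: pp0:1 pp1:3 pp2:3 pp3:1 pp4:1
Op 8: write(P1, v0, 136). refcount(pp3)=1 -> write in place. 5 ppages; refcounts: pp0:1 pp1:3 pp2:3 pp3:1 pp4:1
P0: v0 -> pp4 = 146
P1: v0 -> pp3 = 136
P2: v0 -> pp0 = 126

Answer: 146 136 126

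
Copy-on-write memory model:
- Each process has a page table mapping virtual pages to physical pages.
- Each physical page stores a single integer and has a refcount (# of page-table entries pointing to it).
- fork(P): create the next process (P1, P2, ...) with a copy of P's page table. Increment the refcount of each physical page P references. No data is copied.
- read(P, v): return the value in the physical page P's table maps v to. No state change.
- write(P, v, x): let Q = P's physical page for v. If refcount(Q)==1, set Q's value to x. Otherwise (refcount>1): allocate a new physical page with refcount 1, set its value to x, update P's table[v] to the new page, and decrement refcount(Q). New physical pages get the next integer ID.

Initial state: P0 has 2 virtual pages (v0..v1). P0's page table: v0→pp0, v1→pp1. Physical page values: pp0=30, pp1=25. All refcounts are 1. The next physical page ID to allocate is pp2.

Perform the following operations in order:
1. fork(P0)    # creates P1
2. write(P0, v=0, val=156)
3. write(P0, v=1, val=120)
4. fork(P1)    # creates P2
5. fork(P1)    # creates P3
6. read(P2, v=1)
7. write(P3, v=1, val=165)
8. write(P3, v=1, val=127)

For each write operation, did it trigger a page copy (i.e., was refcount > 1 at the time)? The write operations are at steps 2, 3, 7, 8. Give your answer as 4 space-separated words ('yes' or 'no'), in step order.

Op 1: fork(P0) -> P1. 2 ppages; refcounts: pp0:2 pp1:2
Op 2: write(P0, v0, 156). refcount(pp0)=2>1 -> COPY to pp2. 3 ppages; refcounts: pp0:1 pp1:2 pp2:1
Op 3: write(P0, v1, 120). refcount(pp1)=2>1 -> COPY to pp3. 4 ppages; refcounts: pp0:1 pp1:1 pp2:1 pp3:1
Op 4: fork(P1) -> P2. 4 ppages; refcounts: pp0:2 pp1:2 pp2:1 pp3:1
Op 5: fork(P1) -> P3. 4 ppages; refcounts: pp0:3 pp1:3 pp2:1 pp3:1
Op 6: read(P2, v1) -> 25. No state change.
Op 7: write(P3, v1, 165). refcount(pp1)=3>1 -> COPY to pp4. 5 ppages; refcounts: pp0:3 pp1:2 pp2:1 pp3:1 pp4:1
Op 8: write(P3, v1, 127). refcount(pp4)=1 -> write in place. 5 ppages; refcounts: pp0:3 pp1:2 pp2:1 pp3:1 pp4:1

yes yes yes no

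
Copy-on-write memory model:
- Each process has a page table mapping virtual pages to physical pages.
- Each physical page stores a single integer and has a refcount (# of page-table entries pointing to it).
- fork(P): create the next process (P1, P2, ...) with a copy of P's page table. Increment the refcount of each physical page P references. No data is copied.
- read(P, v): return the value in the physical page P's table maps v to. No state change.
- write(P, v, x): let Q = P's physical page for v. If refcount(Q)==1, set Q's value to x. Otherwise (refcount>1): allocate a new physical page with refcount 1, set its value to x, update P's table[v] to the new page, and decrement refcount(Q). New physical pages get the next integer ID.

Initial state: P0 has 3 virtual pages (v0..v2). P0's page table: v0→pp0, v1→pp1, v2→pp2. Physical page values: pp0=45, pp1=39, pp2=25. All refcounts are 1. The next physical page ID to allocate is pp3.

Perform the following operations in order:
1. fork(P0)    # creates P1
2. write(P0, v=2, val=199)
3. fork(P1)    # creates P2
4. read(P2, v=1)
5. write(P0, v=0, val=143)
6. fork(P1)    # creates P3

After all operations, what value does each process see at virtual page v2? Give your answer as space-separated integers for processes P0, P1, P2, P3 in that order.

Op 1: fork(P0) -> P1. 3 ppages; refcounts: pp0:2 pp1:2 pp2:2
Op 2: write(P0, v2, 199). refcount(pp2)=2>1 -> COPY to pp3. 4 ppages; refcounts: pp0:2 pp1:2 pp2:1 pp3:1
Op 3: fork(P1) -> P2. 4 ppages; refcounts: pp0:3 pp1:3 pp2:2 pp3:1
Op 4: read(P2, v1) -> 39. No state change.
Op 5: write(P0, v0, 143). refcount(pp0)=3>1 -> COPY to pp4. 5 ppages; refcounts: pp0:2 pp1:3 pp2:2 pp3:1 pp4:1
Op 6: fork(P1) -> P3. 5 ppages; refcounts: pp0:3 pp1:4 pp2:3 pp3:1 pp4:1
P0: v2 -> pp3 = 199
P1: v2 -> pp2 = 25
P2: v2 -> pp2 = 25
P3: v2 -> pp2 = 25

Answer: 199 25 25 25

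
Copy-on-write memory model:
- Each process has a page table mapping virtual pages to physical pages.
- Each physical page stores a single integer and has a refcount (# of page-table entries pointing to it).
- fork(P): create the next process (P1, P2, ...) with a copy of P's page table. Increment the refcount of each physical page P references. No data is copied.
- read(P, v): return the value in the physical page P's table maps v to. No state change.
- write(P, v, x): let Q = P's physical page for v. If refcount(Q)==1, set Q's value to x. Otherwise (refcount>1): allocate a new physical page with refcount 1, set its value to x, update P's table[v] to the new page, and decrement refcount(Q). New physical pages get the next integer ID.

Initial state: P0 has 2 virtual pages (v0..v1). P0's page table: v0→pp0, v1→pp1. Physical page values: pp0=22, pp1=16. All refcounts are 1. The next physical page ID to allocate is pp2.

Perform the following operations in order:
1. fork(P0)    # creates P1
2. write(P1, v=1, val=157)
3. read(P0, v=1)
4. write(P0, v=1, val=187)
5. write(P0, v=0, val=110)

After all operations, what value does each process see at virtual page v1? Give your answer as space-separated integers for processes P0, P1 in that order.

Answer: 187 157

Derivation:
Op 1: fork(P0) -> P1. 2 ppages; refcounts: pp0:2 pp1:2
Op 2: write(P1, v1, 157). refcount(pp1)=2>1 -> COPY to pp2. 3 ppages; refcounts: pp0:2 pp1:1 pp2:1
Op 3: read(P0, v1) -> 16. No state change.
Op 4: write(P0, v1, 187). refcount(pp1)=1 -> write in place. 3 ppages; refcounts: pp0:2 pp1:1 pp2:1
Op 5: write(P0, v0, 110). refcount(pp0)=2>1 -> COPY to pp3. 4 ppages; refcounts: pp0:1 pp1:1 pp2:1 pp3:1
P0: v1 -> pp1 = 187
P1: v1 -> pp2 = 157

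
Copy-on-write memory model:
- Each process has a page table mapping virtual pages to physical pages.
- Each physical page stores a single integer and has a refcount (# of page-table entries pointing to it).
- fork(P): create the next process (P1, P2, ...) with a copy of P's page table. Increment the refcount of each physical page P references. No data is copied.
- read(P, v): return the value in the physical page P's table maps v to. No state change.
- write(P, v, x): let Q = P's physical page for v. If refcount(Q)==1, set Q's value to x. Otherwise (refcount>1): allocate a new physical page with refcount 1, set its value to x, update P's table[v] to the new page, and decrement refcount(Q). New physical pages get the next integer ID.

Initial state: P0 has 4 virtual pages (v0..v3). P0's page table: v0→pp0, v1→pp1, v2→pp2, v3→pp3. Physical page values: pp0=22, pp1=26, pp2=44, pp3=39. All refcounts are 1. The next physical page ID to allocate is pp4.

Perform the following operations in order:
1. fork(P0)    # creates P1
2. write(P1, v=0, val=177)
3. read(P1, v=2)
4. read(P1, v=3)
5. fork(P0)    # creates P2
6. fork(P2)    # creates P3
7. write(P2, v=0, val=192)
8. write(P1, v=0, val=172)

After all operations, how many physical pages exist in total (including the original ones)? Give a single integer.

Answer: 6

Derivation:
Op 1: fork(P0) -> P1. 4 ppages; refcounts: pp0:2 pp1:2 pp2:2 pp3:2
Op 2: write(P1, v0, 177). refcount(pp0)=2>1 -> COPY to pp4. 5 ppages; refcounts: pp0:1 pp1:2 pp2:2 pp3:2 pp4:1
Op 3: read(P1, v2) -> 44. No state change.
Op 4: read(P1, v3) -> 39. No state change.
Op 5: fork(P0) -> P2. 5 ppages; refcounts: pp0:2 pp1:3 pp2:3 pp3:3 pp4:1
Op 6: fork(P2) -> P3. 5 ppages; refcounts: pp0:3 pp1:4 pp2:4 pp3:4 pp4:1
Op 7: write(P2, v0, 192). refcount(pp0)=3>1 -> COPY to pp5. 6 ppages; refcounts: pp0:2 pp1:4 pp2:4 pp3:4 pp4:1 pp5:1
Op 8: write(P1, v0, 172). refcount(pp4)=1 -> write in place. 6 ppages; refcounts: pp0:2 pp1:4 pp2:4 pp3:4 pp4:1 pp5:1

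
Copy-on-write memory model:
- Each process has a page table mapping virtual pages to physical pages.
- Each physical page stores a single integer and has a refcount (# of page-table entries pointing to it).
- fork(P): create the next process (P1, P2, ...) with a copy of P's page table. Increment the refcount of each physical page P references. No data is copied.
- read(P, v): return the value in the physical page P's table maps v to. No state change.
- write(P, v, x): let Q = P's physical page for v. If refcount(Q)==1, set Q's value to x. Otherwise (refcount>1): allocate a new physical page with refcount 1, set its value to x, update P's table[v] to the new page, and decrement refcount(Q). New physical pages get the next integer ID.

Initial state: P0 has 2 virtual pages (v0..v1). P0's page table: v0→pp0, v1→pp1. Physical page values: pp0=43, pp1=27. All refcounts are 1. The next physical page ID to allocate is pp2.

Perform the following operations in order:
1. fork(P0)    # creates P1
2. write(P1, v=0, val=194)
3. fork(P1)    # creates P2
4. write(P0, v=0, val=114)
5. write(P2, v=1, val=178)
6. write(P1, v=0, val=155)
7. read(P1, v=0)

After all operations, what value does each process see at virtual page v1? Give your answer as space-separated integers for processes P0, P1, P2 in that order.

Answer: 27 27 178

Derivation:
Op 1: fork(P0) -> P1. 2 ppages; refcounts: pp0:2 pp1:2
Op 2: write(P1, v0, 194). refcount(pp0)=2>1 -> COPY to pp2. 3 ppages; refcounts: pp0:1 pp1:2 pp2:1
Op 3: fork(P1) -> P2. 3 ppages; refcounts: pp0:1 pp1:3 pp2:2
Op 4: write(P0, v0, 114). refcount(pp0)=1 -> write in place. 3 ppages; refcounts: pp0:1 pp1:3 pp2:2
Op 5: write(P2, v1, 178). refcount(pp1)=3>1 -> COPY to pp3. 4 ppages; refcounts: pp0:1 pp1:2 pp2:2 pp3:1
Op 6: write(P1, v0, 155). refcount(pp2)=2>1 -> COPY to pp4. 5 ppages; refcounts: pp0:1 pp1:2 pp2:1 pp3:1 pp4:1
Op 7: read(P1, v0) -> 155. No state change.
P0: v1 -> pp1 = 27
P1: v1 -> pp1 = 27
P2: v1 -> pp3 = 178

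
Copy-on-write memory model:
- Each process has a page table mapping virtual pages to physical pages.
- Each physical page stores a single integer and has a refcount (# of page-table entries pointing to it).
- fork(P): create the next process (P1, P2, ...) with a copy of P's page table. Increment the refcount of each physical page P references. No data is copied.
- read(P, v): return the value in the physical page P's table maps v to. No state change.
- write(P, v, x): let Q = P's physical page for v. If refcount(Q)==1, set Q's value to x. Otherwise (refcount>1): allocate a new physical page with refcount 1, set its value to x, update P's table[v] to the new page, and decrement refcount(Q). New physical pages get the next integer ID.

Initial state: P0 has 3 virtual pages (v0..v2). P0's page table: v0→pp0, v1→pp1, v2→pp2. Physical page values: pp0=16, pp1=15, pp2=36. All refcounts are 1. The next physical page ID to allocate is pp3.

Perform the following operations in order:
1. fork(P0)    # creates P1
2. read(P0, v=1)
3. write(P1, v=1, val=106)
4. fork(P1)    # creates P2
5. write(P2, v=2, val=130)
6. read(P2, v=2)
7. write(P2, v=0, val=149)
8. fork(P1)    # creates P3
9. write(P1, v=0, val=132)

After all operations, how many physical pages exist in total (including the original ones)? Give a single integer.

Answer: 7

Derivation:
Op 1: fork(P0) -> P1. 3 ppages; refcounts: pp0:2 pp1:2 pp2:2
Op 2: read(P0, v1) -> 15. No state change.
Op 3: write(P1, v1, 106). refcount(pp1)=2>1 -> COPY to pp3. 4 ppages; refcounts: pp0:2 pp1:1 pp2:2 pp3:1
Op 4: fork(P1) -> P2. 4 ppages; refcounts: pp0:3 pp1:1 pp2:3 pp3:2
Op 5: write(P2, v2, 130). refcount(pp2)=3>1 -> COPY to pp4. 5 ppages; refcounts: pp0:3 pp1:1 pp2:2 pp3:2 pp4:1
Op 6: read(P2, v2) -> 130. No state change.
Op 7: write(P2, v0, 149). refcount(pp0)=3>1 -> COPY to pp5. 6 ppages; refcounts: pp0:2 pp1:1 pp2:2 pp3:2 pp4:1 pp5:1
Op 8: fork(P1) -> P3. 6 ppages; refcounts: pp0:3 pp1:1 pp2:3 pp3:3 pp4:1 pp5:1
Op 9: write(P1, v0, 132). refcount(pp0)=3>1 -> COPY to pp6. 7 ppages; refcounts: pp0:2 pp1:1 pp2:3 pp3:3 pp4:1 pp5:1 pp6:1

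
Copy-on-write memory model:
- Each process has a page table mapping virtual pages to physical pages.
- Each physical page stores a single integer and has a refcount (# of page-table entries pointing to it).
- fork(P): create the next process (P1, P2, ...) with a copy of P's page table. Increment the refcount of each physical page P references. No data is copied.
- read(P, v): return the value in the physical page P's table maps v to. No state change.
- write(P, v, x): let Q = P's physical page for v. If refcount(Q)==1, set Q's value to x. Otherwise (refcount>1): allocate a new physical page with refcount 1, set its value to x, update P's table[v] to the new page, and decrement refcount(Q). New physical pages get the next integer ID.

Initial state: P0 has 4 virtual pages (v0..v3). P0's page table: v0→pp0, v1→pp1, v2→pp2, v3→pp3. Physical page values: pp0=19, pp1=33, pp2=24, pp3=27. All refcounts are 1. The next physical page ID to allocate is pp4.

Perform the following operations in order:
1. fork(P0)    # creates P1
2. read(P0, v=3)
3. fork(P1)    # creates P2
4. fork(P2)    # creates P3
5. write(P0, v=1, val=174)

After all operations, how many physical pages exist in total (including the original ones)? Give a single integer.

Op 1: fork(P0) -> P1. 4 ppages; refcounts: pp0:2 pp1:2 pp2:2 pp3:2
Op 2: read(P0, v3) -> 27. No state change.
Op 3: fork(P1) -> P2. 4 ppages; refcounts: pp0:3 pp1:3 pp2:3 pp3:3
Op 4: fork(P2) -> P3. 4 ppages; refcounts: pp0:4 pp1:4 pp2:4 pp3:4
Op 5: write(P0, v1, 174). refcount(pp1)=4>1 -> COPY to pp4. 5 ppages; refcounts: pp0:4 pp1:3 pp2:4 pp3:4 pp4:1

Answer: 5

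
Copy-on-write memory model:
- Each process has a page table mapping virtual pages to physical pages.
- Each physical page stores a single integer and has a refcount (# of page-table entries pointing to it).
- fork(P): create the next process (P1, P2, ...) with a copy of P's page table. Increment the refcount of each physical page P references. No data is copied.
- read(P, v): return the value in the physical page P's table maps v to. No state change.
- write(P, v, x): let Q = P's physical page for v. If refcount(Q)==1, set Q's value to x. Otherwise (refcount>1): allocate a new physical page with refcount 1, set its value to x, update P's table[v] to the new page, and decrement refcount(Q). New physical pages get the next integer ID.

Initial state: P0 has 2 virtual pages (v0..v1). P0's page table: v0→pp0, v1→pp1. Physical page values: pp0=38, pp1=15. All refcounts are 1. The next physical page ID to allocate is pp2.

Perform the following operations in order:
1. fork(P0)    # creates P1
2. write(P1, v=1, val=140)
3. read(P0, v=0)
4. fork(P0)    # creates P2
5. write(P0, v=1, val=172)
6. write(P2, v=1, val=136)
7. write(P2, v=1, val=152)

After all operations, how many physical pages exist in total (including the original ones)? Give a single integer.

Answer: 4

Derivation:
Op 1: fork(P0) -> P1. 2 ppages; refcounts: pp0:2 pp1:2
Op 2: write(P1, v1, 140). refcount(pp1)=2>1 -> COPY to pp2. 3 ppages; refcounts: pp0:2 pp1:1 pp2:1
Op 3: read(P0, v0) -> 38. No state change.
Op 4: fork(P0) -> P2. 3 ppages; refcounts: pp0:3 pp1:2 pp2:1
Op 5: write(P0, v1, 172). refcount(pp1)=2>1 -> COPY to pp3. 4 ppages; refcounts: pp0:3 pp1:1 pp2:1 pp3:1
Op 6: write(P2, v1, 136). refcount(pp1)=1 -> write in place. 4 ppages; refcounts: pp0:3 pp1:1 pp2:1 pp3:1
Op 7: write(P2, v1, 152). refcount(pp1)=1 -> write in place. 4 ppages; refcounts: pp0:3 pp1:1 pp2:1 pp3:1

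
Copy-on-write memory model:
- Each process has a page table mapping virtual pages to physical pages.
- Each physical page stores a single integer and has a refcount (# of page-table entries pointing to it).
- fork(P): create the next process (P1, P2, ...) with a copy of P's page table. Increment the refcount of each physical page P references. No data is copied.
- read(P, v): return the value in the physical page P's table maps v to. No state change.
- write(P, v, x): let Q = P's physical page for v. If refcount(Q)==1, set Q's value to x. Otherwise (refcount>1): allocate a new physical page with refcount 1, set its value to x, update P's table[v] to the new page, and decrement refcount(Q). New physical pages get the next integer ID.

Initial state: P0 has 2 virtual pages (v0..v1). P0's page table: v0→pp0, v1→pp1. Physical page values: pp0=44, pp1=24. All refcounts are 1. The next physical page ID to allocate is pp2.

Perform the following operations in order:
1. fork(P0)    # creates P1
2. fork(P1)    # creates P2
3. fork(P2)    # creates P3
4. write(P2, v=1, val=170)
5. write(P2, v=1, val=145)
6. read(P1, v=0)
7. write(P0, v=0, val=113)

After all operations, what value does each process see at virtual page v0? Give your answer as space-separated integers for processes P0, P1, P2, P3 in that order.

Answer: 113 44 44 44

Derivation:
Op 1: fork(P0) -> P1. 2 ppages; refcounts: pp0:2 pp1:2
Op 2: fork(P1) -> P2. 2 ppages; refcounts: pp0:3 pp1:3
Op 3: fork(P2) -> P3. 2 ppages; refcounts: pp0:4 pp1:4
Op 4: write(P2, v1, 170). refcount(pp1)=4>1 -> COPY to pp2. 3 ppages; refcounts: pp0:4 pp1:3 pp2:1
Op 5: write(P2, v1, 145). refcount(pp2)=1 -> write in place. 3 ppages; refcounts: pp0:4 pp1:3 pp2:1
Op 6: read(P1, v0) -> 44. No state change.
Op 7: write(P0, v0, 113). refcount(pp0)=4>1 -> COPY to pp3. 4 ppages; refcounts: pp0:3 pp1:3 pp2:1 pp3:1
P0: v0 -> pp3 = 113
P1: v0 -> pp0 = 44
P2: v0 -> pp0 = 44
P3: v0 -> pp0 = 44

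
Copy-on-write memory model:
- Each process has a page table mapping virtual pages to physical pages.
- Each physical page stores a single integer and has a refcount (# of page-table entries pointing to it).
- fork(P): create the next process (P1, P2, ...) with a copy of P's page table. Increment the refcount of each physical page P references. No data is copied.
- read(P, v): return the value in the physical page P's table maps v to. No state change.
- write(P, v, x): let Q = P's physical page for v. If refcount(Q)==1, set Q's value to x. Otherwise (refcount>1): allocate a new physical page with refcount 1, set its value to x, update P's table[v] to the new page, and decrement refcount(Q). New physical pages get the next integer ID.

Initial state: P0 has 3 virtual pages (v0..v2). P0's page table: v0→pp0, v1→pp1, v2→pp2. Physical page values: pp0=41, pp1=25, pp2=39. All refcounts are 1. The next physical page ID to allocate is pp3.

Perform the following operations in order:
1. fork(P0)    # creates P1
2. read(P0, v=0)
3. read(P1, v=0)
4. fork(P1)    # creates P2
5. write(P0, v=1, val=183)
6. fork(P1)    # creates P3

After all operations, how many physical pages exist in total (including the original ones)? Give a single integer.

Answer: 4

Derivation:
Op 1: fork(P0) -> P1. 3 ppages; refcounts: pp0:2 pp1:2 pp2:2
Op 2: read(P0, v0) -> 41. No state change.
Op 3: read(P1, v0) -> 41. No state change.
Op 4: fork(P1) -> P2. 3 ppages; refcounts: pp0:3 pp1:3 pp2:3
Op 5: write(P0, v1, 183). refcount(pp1)=3>1 -> COPY to pp3. 4 ppages; refcounts: pp0:3 pp1:2 pp2:3 pp3:1
Op 6: fork(P1) -> P3. 4 ppages; refcounts: pp0:4 pp1:3 pp2:4 pp3:1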